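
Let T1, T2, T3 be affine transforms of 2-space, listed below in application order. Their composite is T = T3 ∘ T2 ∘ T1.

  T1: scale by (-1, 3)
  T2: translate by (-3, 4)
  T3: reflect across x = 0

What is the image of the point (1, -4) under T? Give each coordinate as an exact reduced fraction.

T(p) = (4, -8)

T1 scale by (-1, 3): (1, -4) → (-1, -12)
T2 translate by (-3, 4): (-1, -12) → (-4, -8)
T3 reflect across x = 0: (-4, -8) → (4, -8)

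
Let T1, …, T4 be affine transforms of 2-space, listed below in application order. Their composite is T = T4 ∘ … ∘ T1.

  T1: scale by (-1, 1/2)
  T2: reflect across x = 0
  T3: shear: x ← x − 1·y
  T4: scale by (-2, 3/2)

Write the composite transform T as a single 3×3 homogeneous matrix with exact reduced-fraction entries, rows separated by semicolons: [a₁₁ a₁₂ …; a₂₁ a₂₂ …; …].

T1 = [-1 0 0; 0 1/2 0; 0 0 1]
T2·T1 = [1 0 0; 0 1/2 0; 0 0 1]
T3·…·T1 = [1 -1/2 0; 0 1/2 0; 0 0 1]
T4·…·T1 = [-2 1 0; 0 3/4 0; 0 0 1]

T = [-2 1 0; 0 3/4 0; 0 0 1]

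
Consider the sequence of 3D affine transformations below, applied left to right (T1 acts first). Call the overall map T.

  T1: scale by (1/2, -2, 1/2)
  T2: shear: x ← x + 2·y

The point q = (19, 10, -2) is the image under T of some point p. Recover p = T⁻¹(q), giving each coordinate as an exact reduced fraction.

T1 = [1/2 0 0 0; 0 -2 0 0; 0 0 1/2 0; 0 0 0 1]
T2·T1 = [1/2 -4 0 0; 0 -2 0 0; 0 0 1/2 0; 0 0 0 1]
det M = -1/2; M⁻¹ = [2 -4 0 0; 0 -1/2 0 0; 0 0 2 0; 0 0 0 1]
M⁻¹ · (19, 10, -2)ᵀ = (-2, -5, -4)ᵀ

p = (-2, -5, -4)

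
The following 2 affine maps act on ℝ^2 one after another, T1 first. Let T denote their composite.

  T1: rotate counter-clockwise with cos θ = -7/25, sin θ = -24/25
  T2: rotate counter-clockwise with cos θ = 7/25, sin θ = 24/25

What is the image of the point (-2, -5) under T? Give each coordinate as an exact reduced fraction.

T1 rotate counter-clockwise with cos θ = -7/25, sin θ = -24/25: (-2, -5) → (-106/25, 83/25)
T2 rotate counter-clockwise with cos θ = 7/25, sin θ = 24/25: (-106/25, 83/25) → (-2734/625, -1963/625)

T(p) = (-2734/625, -1963/625)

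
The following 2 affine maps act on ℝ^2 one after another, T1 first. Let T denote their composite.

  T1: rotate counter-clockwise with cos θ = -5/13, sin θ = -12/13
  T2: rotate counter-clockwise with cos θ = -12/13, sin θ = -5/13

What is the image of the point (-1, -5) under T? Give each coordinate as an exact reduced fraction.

T1 rotate counter-clockwise with cos θ = -5/13, sin θ = -12/13: (-1, -5) → (-55/13, 37/13)
T2 rotate counter-clockwise with cos θ = -12/13, sin θ = -5/13: (-55/13, 37/13) → (5, -1)

T(p) = (5, -1)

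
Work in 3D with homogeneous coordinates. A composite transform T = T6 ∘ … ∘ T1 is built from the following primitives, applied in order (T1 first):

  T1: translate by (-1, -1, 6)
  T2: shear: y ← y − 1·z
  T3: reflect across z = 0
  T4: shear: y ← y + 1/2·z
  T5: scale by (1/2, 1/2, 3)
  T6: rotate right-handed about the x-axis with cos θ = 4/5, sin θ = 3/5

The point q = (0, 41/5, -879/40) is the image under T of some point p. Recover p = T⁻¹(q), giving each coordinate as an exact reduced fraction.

T1 = [1 0 0 -1; 0 1 0 -1; 0 0 1 6; 0 0 0 1]
T2·T1 = [1 0 0 -1; 0 1 -1 -7; 0 0 1 6; 0 0 0 1]
T3·…·T1 = [1 0 0 -1; 0 1 -1 -7; 0 0 -1 -6; 0 0 0 1]
T4·…·T1 = [1 0 0 -1; 0 1 -3/2 -10; 0 0 -1 -6; 0 0 0 1]
T5·…·T1 = [1/2 0 0 -1/2; 0 1/2 -3/4 -5; 0 0 -3 -18; 0 0 0 1]
T6·…·T1 = [1/2 0 0 -1/2; 0 2/5 6/5 34/5; 0 3/10 -57/20 -87/5; 0 0 0 1]
det M = -3/4; M⁻¹ = [2 0 0 1; 0 19/10 4/5 1; 0 1/5 -4/15 -6; 0 0 0 1]
M⁻¹ · (0, 41/5, -879/40)ᵀ = (1, -1, 3/2)ᵀ

p = (1, -1, 3/2)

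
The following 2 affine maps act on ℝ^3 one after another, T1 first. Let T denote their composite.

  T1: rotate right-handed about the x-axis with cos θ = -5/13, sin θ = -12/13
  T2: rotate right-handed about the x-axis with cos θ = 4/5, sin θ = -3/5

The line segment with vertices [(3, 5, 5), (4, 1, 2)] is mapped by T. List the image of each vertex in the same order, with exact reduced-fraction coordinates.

T1 rotate right-handed about the x-axis with cos θ = -5/13, sin θ = -12/13: (3, 5, 5) → (3, 35/13, -85/13); (4, 1, 2) → (4, 19/13, -22/13)
T2 rotate right-handed about the x-axis with cos θ = 4/5, sin θ = -3/5: (3, 35/13, -85/13) → (3, -23/13, -89/13); (4, 19/13, -22/13) → (4, 2/13, -29/13)

image vertices: (3, -23/13, -89/13), (4, 2/13, -29/13)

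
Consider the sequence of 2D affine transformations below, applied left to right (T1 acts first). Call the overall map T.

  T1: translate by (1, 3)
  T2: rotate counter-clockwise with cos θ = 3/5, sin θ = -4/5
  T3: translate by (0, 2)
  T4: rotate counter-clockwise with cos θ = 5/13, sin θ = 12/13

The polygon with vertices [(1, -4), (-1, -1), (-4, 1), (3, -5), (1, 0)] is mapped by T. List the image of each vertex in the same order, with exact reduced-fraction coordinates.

T1 translate by (1, 3): (1, -4) → (2, -1); (-1, -1) → (0, 2); (-4, 1) → (-3, 4); (3, -5) → (4, -2); (1, 0) → (2, 3)
T2 rotate counter-clockwise with cos θ = 3/5, sin θ = -4/5: (2, -1) → (2/5, -11/5); (0, 2) → (8/5, 6/5); (-3, 4) → (7/5, 24/5); (4, -2) → (4/5, -22/5); (2, 3) → (18/5, 1/5)
T3 translate by (0, 2): (2/5, -11/5) → (2/5, -1/5); (8/5, 6/5) → (8/5, 16/5); (7/5, 24/5) → (7/5, 34/5); (4/5, -22/5) → (4/5, -12/5); (18/5, 1/5) → (18/5, 11/5)
T4 rotate counter-clockwise with cos θ = 5/13, sin θ = 12/13: (2/5, -1/5) → (22/65, 19/65); (8/5, 16/5) → (-152/65, 176/65); (7/5, 34/5) → (-373/65, 254/65); (4/5, -12/5) → (164/65, -12/65); (18/5, 11/5) → (-42/65, 271/65)

image vertices: (22/65, 19/65), (-152/65, 176/65), (-373/65, 254/65), (164/65, -12/65), (-42/65, 271/65)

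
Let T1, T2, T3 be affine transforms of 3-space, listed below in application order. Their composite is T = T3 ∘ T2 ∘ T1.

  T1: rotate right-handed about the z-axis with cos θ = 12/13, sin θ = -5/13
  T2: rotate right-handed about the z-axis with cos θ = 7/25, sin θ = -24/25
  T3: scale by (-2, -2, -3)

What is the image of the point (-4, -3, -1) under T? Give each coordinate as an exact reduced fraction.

T(p) = (66/13, -112/13, 3)

T1 rotate right-handed about the z-axis with cos θ = 12/13, sin θ = -5/13: (-4, -3, -1) → (-63/13, -16/13, -1)
T2 rotate right-handed about the z-axis with cos θ = 7/25, sin θ = -24/25: (-63/13, -16/13, -1) → (-33/13, 56/13, -1)
T3 scale by (-2, -2, -3): (-33/13, 56/13, -1) → (66/13, -112/13, 3)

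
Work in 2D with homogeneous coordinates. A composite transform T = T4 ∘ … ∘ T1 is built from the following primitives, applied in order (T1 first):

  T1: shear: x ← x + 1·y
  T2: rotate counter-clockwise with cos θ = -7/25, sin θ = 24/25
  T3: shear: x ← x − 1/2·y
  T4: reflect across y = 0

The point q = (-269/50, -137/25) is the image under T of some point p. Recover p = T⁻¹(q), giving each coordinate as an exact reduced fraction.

T1 = [1 1 0; 0 1 0; 0 0 1]
T2·T1 = [-7/25 -31/25 0; 24/25 17/25 0; 0 0 1]
T3·…·T1 = [-19/25 -79/50 0; 24/25 17/25 0; 0 0 1]
T4·…·T1 = [-19/25 -79/50 0; -24/25 -17/25 0; 0 0 1]
det M = -1; M⁻¹ = [17/25 -79/50 0; -24/25 19/25 0; 0 0 1]
M⁻¹ · (-269/50, -137/25)ᵀ = (5, 1)ᵀ

p = (5, 1)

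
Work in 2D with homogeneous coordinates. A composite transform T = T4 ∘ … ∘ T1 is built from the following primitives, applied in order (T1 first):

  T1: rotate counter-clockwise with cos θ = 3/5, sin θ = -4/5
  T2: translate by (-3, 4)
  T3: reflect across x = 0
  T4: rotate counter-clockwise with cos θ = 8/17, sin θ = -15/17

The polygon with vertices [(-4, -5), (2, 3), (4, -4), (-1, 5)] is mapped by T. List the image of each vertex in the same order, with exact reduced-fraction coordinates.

T1 rotate counter-clockwise with cos θ = 3/5, sin θ = -4/5: (-4, -5) → (-32/5, 1/5); (2, 3) → (18/5, 1/5); (4, -4) → (-4/5, -28/5); (-1, 5) → (17/5, 19/5)
T2 translate by (-3, 4): (-32/5, 1/5) → (-47/5, 21/5); (18/5, 1/5) → (3/5, 21/5); (-4/5, -28/5) → (-19/5, -8/5); (17/5, 19/5) → (2/5, 39/5)
T3 reflect across x = 0: (-47/5, 21/5) → (47/5, 21/5); (3/5, 21/5) → (-3/5, 21/5); (-19/5, -8/5) → (19/5, -8/5); (2/5, 39/5) → (-2/5, 39/5)
T4 rotate counter-clockwise with cos θ = 8/17, sin θ = -15/17: (47/5, 21/5) → (691/85, -537/85); (-3/5, 21/5) → (291/85, 213/85); (19/5, -8/5) → (32/85, -349/85); (-2/5, 39/5) → (569/85, 342/85)

image vertices: (691/85, -537/85), (291/85, 213/85), (32/85, -349/85), (569/85, 342/85)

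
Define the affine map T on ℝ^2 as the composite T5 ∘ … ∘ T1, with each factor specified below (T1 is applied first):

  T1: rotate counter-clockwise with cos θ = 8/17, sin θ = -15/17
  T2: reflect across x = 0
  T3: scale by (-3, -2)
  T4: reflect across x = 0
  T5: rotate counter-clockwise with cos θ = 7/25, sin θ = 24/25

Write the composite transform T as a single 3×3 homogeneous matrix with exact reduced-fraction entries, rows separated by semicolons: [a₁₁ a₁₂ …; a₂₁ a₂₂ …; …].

T1 = [8/17 15/17 0; -15/17 8/17 0; 0 0 1]
T2·T1 = [-8/17 -15/17 0; -15/17 8/17 0; 0 0 1]
T3·…·T1 = [24/17 45/17 0; 30/17 -16/17 0; 0 0 1]
T4·…·T1 = [-24/17 -45/17 0; 30/17 -16/17 0; 0 0 1]
T5·…·T1 = [-888/425 69/425 0; -366/425 -1192/425 0; 0 0 1]

T = [-888/425 69/425 0; -366/425 -1192/425 0; 0 0 1]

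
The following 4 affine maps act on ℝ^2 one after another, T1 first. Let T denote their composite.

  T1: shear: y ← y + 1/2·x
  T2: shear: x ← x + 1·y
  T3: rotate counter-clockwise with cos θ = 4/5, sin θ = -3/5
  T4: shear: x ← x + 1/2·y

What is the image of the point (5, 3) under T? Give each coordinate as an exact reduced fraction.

T(p) = (43/4, -19/10)

T1 shear: y ← y + 1/2·x: (5, 3) → (5, 11/2)
T2 shear: x ← x + 1·y: (5, 11/2) → (21/2, 11/2)
T3 rotate counter-clockwise with cos θ = 4/5, sin θ = -3/5: (21/2, 11/2) → (117/10, -19/10)
T4 shear: x ← x + 1/2·y: (117/10, -19/10) → (43/4, -19/10)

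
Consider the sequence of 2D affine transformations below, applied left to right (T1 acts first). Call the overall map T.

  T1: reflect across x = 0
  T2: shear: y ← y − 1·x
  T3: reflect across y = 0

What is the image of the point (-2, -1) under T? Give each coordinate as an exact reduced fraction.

T(p) = (2, 3)

T1 reflect across x = 0: (-2, -1) → (2, -1)
T2 shear: y ← y − 1·x: (2, -1) → (2, -3)
T3 reflect across y = 0: (2, -3) → (2, 3)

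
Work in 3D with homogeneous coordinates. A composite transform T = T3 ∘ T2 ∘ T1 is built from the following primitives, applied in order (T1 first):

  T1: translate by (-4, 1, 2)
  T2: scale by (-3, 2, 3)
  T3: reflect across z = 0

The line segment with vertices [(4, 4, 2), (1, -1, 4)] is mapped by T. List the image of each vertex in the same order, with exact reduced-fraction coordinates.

T1 translate by (-4, 1, 2): (4, 4, 2) → (0, 5, 4); (1, -1, 4) → (-3, 0, 6)
T2 scale by (-3, 2, 3): (0, 5, 4) → (0, 10, 12); (-3, 0, 6) → (9, 0, 18)
T3 reflect across z = 0: (0, 10, 12) → (0, 10, -12); (9, 0, 18) → (9, 0, -18)

image vertices: (0, 10, -12), (9, 0, -18)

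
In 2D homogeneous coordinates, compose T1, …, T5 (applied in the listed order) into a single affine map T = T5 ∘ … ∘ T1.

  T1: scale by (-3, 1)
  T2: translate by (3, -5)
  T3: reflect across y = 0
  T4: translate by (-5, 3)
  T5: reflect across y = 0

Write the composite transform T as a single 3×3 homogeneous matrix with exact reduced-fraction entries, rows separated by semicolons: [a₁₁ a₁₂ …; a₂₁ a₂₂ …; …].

T1 = [-3 0 0; 0 1 0; 0 0 1]
T2·T1 = [-3 0 3; 0 1 -5; 0 0 1]
T3·…·T1 = [-3 0 3; 0 -1 5; 0 0 1]
T4·…·T1 = [-3 0 -2; 0 -1 8; 0 0 1]
T5·…·T1 = [-3 0 -2; 0 1 -8; 0 0 1]

T = [-3 0 -2; 0 1 -8; 0 0 1]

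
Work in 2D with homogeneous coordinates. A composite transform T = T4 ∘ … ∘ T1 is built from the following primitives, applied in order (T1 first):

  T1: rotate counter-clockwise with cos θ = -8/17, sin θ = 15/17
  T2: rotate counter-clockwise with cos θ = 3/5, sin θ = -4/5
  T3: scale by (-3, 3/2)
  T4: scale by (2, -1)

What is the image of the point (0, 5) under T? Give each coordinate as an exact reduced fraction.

T(p) = (462/17, -54/17)

T1 rotate counter-clockwise with cos θ = -8/17, sin θ = 15/17: (0, 5) → (-75/17, -40/17)
T2 rotate counter-clockwise with cos θ = 3/5, sin θ = -4/5: (-75/17, -40/17) → (-77/17, 36/17)
T3 scale by (-3, 3/2): (-77/17, 36/17) → (231/17, 54/17)
T4 scale by (2, -1): (231/17, 54/17) → (462/17, -54/17)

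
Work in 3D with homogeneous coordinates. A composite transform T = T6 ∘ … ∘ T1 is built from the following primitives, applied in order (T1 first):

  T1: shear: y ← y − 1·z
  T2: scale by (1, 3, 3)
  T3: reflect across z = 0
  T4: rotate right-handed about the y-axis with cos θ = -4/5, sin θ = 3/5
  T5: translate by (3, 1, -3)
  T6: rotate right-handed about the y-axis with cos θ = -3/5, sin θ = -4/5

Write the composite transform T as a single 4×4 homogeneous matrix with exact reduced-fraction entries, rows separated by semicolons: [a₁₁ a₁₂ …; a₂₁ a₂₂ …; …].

T = [24/25 0 -21/25 3/5; 0 3 -3 1; -7/25 0 -72/25 21/5; 0 0 0 1]

T1 = [1 0 0 0; 0 1 -1 0; 0 0 1 0; 0 0 0 1]
T2·T1 = [1 0 0 0; 0 3 -3 0; 0 0 3 0; 0 0 0 1]
T3·…·T1 = [1 0 0 0; 0 3 -3 0; 0 0 -3 0; 0 0 0 1]
T4·…·T1 = [-4/5 0 -9/5 0; 0 3 -3 0; -3/5 0 12/5 0; 0 0 0 1]
T5·…·T1 = [-4/5 0 -9/5 3; 0 3 -3 1; -3/5 0 12/5 -3; 0 0 0 1]
T6·…·T1 = [24/25 0 -21/25 3/5; 0 3 -3 1; -7/25 0 -72/25 21/5; 0 0 0 1]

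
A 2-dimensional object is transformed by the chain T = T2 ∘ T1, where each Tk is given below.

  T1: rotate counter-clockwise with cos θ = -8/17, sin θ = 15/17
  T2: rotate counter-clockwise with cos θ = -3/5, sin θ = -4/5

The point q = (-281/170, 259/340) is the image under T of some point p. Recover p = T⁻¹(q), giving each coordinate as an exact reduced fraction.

p = (-7/4, 1/2)

T1 = [-8/17 -15/17 0; 15/17 -8/17 0; 0 0 1]
T2·T1 = [84/85 13/85 0; -13/85 84/85 0; 0 0 1]
det M = 1; M⁻¹ = [84/85 -13/85 0; 13/85 84/85 0; 0 0 1]
M⁻¹ · (-281/170, 259/340)ᵀ = (-7/4, 1/2)ᵀ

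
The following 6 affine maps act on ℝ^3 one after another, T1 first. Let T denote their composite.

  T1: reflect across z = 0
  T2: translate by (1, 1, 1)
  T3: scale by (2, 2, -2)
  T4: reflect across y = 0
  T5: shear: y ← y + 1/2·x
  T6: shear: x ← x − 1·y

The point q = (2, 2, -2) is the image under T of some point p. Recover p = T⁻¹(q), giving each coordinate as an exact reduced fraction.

p = (1, -1, 0)

T1 = [1 0 0 0; 0 1 0 0; 0 0 -1 0; 0 0 0 1]
T2·T1 = [1 0 0 1; 0 1 0 1; 0 0 -1 1; 0 0 0 1]
T3·…·T1 = [2 0 0 2; 0 2 0 2; 0 0 2 -2; 0 0 0 1]
T4·…·T1 = [2 0 0 2; 0 -2 0 -2; 0 0 2 -2; 0 0 0 1]
T5·…·T1 = [2 0 0 2; 1 -2 0 -1; 0 0 2 -2; 0 0 0 1]
T6·…·T1 = [1 2 0 3; 1 -2 0 -1; 0 0 2 -2; 0 0 0 1]
det M = -8; M⁻¹ = [1/2 1/2 0 -1; 1/4 -1/4 0 -1; 0 0 1/2 1; 0 0 0 1]
M⁻¹ · (2, 2, -2)ᵀ = (1, -1, 0)ᵀ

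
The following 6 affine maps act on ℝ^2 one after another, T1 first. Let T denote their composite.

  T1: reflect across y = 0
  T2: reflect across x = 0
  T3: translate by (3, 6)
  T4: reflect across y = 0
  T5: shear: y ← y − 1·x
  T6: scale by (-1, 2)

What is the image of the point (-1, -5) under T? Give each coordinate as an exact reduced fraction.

T1 reflect across y = 0: (-1, -5) → (-1, 5)
T2 reflect across x = 0: (-1, 5) → (1, 5)
T3 translate by (3, 6): (1, 5) → (4, 11)
T4 reflect across y = 0: (4, 11) → (4, -11)
T5 shear: y ← y − 1·x: (4, -11) → (4, -15)
T6 scale by (-1, 2): (4, -15) → (-4, -30)

T(p) = (-4, -30)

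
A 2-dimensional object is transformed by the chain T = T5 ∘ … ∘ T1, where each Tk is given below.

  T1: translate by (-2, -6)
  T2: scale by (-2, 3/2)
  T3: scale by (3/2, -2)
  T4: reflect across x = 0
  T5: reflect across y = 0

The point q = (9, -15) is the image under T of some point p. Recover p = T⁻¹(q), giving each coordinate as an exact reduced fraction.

p = (5, 1)

T1 = [1 0 -2; 0 1 -6; 0 0 1]
T2·T1 = [-2 0 4; 0 3/2 -9; 0 0 1]
T3·…·T1 = [-3 0 6; 0 -3 18; 0 0 1]
T4·…·T1 = [3 0 -6; 0 -3 18; 0 0 1]
T5·…·T1 = [3 0 -6; 0 3 -18; 0 0 1]
det M = 9; M⁻¹ = [1/3 0 2; 0 1/3 6; 0 0 1]
M⁻¹ · (9, -15)ᵀ = (5, 1)ᵀ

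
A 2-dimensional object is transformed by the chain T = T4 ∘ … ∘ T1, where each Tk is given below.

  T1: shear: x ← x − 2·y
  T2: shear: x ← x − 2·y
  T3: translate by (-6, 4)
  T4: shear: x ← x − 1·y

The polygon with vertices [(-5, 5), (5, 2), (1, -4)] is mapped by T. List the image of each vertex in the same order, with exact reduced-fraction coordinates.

image vertices: (-40, 9), (-15, 6), (11, 0)

T1 shear: x ← x − 2·y: (-5, 5) → (-15, 5); (5, 2) → (1, 2); (1, -4) → (9, -4)
T2 shear: x ← x − 2·y: (-15, 5) → (-25, 5); (1, 2) → (-3, 2); (9, -4) → (17, -4)
T3 translate by (-6, 4): (-25, 5) → (-31, 9); (-3, 2) → (-9, 6); (17, -4) → (11, 0)
T4 shear: x ← x − 1·y: (-31, 9) → (-40, 9); (-9, 6) → (-15, 6); (11, 0) → (11, 0)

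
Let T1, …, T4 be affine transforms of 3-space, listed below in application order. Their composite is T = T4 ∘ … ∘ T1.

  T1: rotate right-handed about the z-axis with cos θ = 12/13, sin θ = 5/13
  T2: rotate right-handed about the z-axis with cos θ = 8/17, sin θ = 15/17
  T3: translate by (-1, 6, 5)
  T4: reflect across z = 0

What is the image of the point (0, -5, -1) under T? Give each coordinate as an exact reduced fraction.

T(p) = (879/221, 1221/221, -4)

T1 rotate right-handed about the z-axis with cos θ = 12/13, sin θ = 5/13: (0, -5, -1) → (25/13, -60/13, -1)
T2 rotate right-handed about the z-axis with cos θ = 8/17, sin θ = 15/17: (25/13, -60/13, -1) → (1100/221, -105/221, -1)
T3 translate by (-1, 6, 5): (1100/221, -105/221, -1) → (879/221, 1221/221, 4)
T4 reflect across z = 0: (879/221, 1221/221, 4) → (879/221, 1221/221, -4)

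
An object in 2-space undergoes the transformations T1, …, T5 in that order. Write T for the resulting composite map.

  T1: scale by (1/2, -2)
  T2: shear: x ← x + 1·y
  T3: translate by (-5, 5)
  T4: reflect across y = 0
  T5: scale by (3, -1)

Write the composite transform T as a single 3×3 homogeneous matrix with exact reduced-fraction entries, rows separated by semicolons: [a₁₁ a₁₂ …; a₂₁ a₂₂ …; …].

T = [3/2 -6 -15; 0 -2 5; 0 0 1]

T1 = [1/2 0 0; 0 -2 0; 0 0 1]
T2·T1 = [1/2 -2 0; 0 -2 0; 0 0 1]
T3·…·T1 = [1/2 -2 -5; 0 -2 5; 0 0 1]
T4·…·T1 = [1/2 -2 -5; 0 2 -5; 0 0 1]
T5·…·T1 = [3/2 -6 -15; 0 -2 5; 0 0 1]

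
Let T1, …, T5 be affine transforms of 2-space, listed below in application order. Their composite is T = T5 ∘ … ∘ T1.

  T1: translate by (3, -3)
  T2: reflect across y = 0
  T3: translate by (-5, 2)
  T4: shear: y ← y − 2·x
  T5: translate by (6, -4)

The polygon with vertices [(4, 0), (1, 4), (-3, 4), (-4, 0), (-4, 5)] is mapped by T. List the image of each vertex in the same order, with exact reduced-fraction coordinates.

T1 translate by (3, -3): (4, 0) → (7, -3); (1, 4) → (4, 1); (-3, 4) → (0, 1); (-4, 0) → (-1, -3); (-4, 5) → (-1, 2)
T2 reflect across y = 0: (7, -3) → (7, 3); (4, 1) → (4, -1); (0, 1) → (0, -1); (-1, -3) → (-1, 3); (-1, 2) → (-1, -2)
T3 translate by (-5, 2): (7, 3) → (2, 5); (4, -1) → (-1, 1); (0, -1) → (-5, 1); (-1, 3) → (-6, 5); (-1, -2) → (-6, 0)
T4 shear: y ← y − 2·x: (2, 5) → (2, 1); (-1, 1) → (-1, 3); (-5, 1) → (-5, 11); (-6, 5) → (-6, 17); (-6, 0) → (-6, 12)
T5 translate by (6, -4): (2, 1) → (8, -3); (-1, 3) → (5, -1); (-5, 11) → (1, 7); (-6, 17) → (0, 13); (-6, 12) → (0, 8)

image vertices: (8, -3), (5, -1), (1, 7), (0, 13), (0, 8)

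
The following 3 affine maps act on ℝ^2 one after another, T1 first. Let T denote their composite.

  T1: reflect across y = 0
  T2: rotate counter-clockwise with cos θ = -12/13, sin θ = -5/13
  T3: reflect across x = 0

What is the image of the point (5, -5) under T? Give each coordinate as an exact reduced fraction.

T(p) = (35/13, -85/13)

T1 reflect across y = 0: (5, -5) → (5, 5)
T2 rotate counter-clockwise with cos θ = -12/13, sin θ = -5/13: (5, 5) → (-35/13, -85/13)
T3 reflect across x = 0: (-35/13, -85/13) → (35/13, -85/13)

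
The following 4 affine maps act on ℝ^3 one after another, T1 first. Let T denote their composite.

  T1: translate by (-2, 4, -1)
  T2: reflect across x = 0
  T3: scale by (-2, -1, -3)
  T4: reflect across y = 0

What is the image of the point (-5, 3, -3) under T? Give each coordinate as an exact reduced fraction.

T(p) = (-14, 7, 12)

T1 translate by (-2, 4, -1): (-5, 3, -3) → (-7, 7, -4)
T2 reflect across x = 0: (-7, 7, -4) → (7, 7, -4)
T3 scale by (-2, -1, -3): (7, 7, -4) → (-14, -7, 12)
T4 reflect across y = 0: (-14, -7, 12) → (-14, 7, 12)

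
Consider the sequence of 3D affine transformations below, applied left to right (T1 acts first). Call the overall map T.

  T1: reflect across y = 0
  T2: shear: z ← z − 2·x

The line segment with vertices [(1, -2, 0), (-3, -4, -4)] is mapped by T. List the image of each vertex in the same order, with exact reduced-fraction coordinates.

T1 reflect across y = 0: (1, -2, 0) → (1, 2, 0); (-3, -4, -4) → (-3, 4, -4)
T2 shear: z ← z − 2·x: (1, 2, 0) → (1, 2, -2); (-3, 4, -4) → (-3, 4, 2)

image vertices: (1, 2, -2), (-3, 4, 2)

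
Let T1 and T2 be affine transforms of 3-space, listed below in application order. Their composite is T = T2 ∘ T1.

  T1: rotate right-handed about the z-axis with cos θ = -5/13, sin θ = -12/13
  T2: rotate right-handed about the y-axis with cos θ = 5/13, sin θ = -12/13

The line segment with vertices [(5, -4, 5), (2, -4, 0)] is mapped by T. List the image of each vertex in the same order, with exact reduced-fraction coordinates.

image vertices: (-1145/169, -40/13, -551/169), (-290/169, -4/13, -696/169)

T1 rotate right-handed about the z-axis with cos θ = -5/13, sin θ = -12/13: (5, -4, 5) → (-73/13, -40/13, 5); (2, -4, 0) → (-58/13, -4/13, 0)
T2 rotate right-handed about the y-axis with cos θ = 5/13, sin θ = -12/13: (-73/13, -40/13, 5) → (-1145/169, -40/13, -551/169); (-58/13, -4/13, 0) → (-290/169, -4/13, -696/169)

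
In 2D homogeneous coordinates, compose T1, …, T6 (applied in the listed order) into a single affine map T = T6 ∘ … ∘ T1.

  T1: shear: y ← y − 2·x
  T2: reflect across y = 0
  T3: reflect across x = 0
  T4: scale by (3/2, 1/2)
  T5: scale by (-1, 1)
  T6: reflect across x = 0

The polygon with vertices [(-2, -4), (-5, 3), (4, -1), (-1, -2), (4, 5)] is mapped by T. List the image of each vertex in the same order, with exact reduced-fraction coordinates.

image vertices: (3, 0), (15/2, -13/2), (-6, 9/2), (3/2, 0), (-6, 3/2)

T1 shear: y ← y − 2·x: (-2, -4) → (-2, 0); (-5, 3) → (-5, 13); (4, -1) → (4, -9); (-1, -2) → (-1, 0); (4, 5) → (4, -3)
T2 reflect across y = 0: (-2, 0) → (-2, 0); (-5, 13) → (-5, -13); (4, -9) → (4, 9); (-1, 0) → (-1, 0); (4, -3) → (4, 3)
T3 reflect across x = 0: (-2, 0) → (2, 0); (-5, -13) → (5, -13); (4, 9) → (-4, 9); (-1, 0) → (1, 0); (4, 3) → (-4, 3)
T4 scale by (3/2, 1/2): (2, 0) → (3, 0); (5, -13) → (15/2, -13/2); (-4, 9) → (-6, 9/2); (1, 0) → (3/2, 0); (-4, 3) → (-6, 3/2)
T5 scale by (-1, 1): (3, 0) → (-3, 0); (15/2, -13/2) → (-15/2, -13/2); (-6, 9/2) → (6, 9/2); (3/2, 0) → (-3/2, 0); (-6, 3/2) → (6, 3/2)
T6 reflect across x = 0: (-3, 0) → (3, 0); (-15/2, -13/2) → (15/2, -13/2); (6, 9/2) → (-6, 9/2); (-3/2, 0) → (3/2, 0); (6, 3/2) → (-6, 3/2)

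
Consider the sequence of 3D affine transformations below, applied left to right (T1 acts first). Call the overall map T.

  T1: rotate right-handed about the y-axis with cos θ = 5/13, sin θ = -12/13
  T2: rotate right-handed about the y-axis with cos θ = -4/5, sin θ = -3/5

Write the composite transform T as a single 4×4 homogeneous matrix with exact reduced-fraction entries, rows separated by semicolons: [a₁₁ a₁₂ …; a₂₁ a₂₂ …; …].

T1 = [5/13 0 -12/13 0; 0 1 0 0; 12/13 0 5/13 0; 0 0 0 1]
T2·T1 = [-56/65 0 33/65 0; 0 1 0 0; -33/65 0 -56/65 0; 0 0 0 1]

T = [-56/65 0 33/65 0; 0 1 0 0; -33/65 0 -56/65 0; 0 0 0 1]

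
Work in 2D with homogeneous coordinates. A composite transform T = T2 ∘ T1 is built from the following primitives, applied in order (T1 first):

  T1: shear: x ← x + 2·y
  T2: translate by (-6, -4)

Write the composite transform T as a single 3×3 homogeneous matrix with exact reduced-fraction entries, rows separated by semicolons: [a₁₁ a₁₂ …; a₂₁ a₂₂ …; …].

T1 = [1 2 0; 0 1 0; 0 0 1]
T2·T1 = [1 2 -6; 0 1 -4; 0 0 1]

T = [1 2 -6; 0 1 -4; 0 0 1]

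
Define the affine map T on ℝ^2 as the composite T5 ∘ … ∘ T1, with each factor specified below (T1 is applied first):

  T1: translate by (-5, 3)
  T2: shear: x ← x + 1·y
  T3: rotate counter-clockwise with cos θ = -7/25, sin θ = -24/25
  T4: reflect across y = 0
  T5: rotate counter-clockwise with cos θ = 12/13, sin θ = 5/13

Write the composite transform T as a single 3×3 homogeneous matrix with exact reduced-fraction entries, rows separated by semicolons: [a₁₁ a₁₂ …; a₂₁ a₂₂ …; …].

T1 = [1 0 -5; 0 1 3; 0 0 1]
T2·T1 = [1 1 -2; 0 1 3; 0 0 1]
T3·…·T1 = [-7/25 17/25 86/25; -24/25 -31/25 27/25; 0 0 1]
T4·…·T1 = [-7/25 17/25 86/25; 24/25 31/25 -27/25; 0 0 1]
T5·…·T1 = [-204/325 49/325 1167/325; 253/325 457/325 106/325; 0 0 1]

T = [-204/325 49/325 1167/325; 253/325 457/325 106/325; 0 0 1]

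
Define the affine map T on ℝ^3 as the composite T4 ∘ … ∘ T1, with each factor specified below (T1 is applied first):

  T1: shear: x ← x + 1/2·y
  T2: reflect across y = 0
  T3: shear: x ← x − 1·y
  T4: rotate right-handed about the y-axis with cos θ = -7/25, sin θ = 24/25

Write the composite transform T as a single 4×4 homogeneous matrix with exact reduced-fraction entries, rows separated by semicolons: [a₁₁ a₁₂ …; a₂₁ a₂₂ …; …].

T1 = [1 1/2 0 0; 0 1 0 0; 0 0 1 0; 0 0 0 1]
T2·T1 = [1 1/2 0 0; 0 -1 0 0; 0 0 1 0; 0 0 0 1]
T3·…·T1 = [1 3/2 0 0; 0 -1 0 0; 0 0 1 0; 0 0 0 1]
T4·…·T1 = [-7/25 -21/50 24/25 0; 0 -1 0 0; -24/25 -36/25 -7/25 0; 0 0 0 1]

T = [-7/25 -21/50 24/25 0; 0 -1 0 0; -24/25 -36/25 -7/25 0; 0 0 0 1]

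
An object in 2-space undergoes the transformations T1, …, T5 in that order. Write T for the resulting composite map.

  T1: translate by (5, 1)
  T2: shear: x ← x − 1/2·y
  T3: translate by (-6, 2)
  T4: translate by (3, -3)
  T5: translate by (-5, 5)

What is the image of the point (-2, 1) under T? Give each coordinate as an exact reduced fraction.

T(p) = (-6, 6)

T1 translate by (5, 1): (-2, 1) → (3, 2)
T2 shear: x ← x − 1/2·y: (3, 2) → (2, 2)
T3 translate by (-6, 2): (2, 2) → (-4, 4)
T4 translate by (3, -3): (-4, 4) → (-1, 1)
T5 translate by (-5, 5): (-1, 1) → (-6, 6)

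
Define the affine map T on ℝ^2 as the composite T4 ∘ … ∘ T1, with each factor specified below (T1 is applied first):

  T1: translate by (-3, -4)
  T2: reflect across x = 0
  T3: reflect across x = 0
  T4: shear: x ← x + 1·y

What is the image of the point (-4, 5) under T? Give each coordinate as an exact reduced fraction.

T(p) = (-6, 1)

T1 translate by (-3, -4): (-4, 5) → (-7, 1)
T2 reflect across x = 0: (-7, 1) → (7, 1)
T3 reflect across x = 0: (7, 1) → (-7, 1)
T4 shear: x ← x + 1·y: (-7, 1) → (-6, 1)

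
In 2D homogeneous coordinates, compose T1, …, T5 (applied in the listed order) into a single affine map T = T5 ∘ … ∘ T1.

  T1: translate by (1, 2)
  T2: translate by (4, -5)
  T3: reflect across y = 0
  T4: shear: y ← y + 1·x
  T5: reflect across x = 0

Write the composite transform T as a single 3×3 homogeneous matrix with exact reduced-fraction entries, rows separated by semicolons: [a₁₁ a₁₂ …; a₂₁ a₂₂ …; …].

T = [-1 0 -5; 1 -1 8; 0 0 1]

T1 = [1 0 1; 0 1 2; 0 0 1]
T2·T1 = [1 0 5; 0 1 -3; 0 0 1]
T3·…·T1 = [1 0 5; 0 -1 3; 0 0 1]
T4·…·T1 = [1 0 5; 1 -1 8; 0 0 1]
T5·…·T1 = [-1 0 -5; 1 -1 8; 0 0 1]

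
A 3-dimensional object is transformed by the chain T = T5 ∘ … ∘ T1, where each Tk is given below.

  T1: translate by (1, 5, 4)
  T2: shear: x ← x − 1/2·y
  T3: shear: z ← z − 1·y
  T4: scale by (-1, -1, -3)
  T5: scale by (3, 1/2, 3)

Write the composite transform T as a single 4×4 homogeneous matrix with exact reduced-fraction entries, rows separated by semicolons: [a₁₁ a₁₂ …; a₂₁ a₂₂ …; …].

T = [-3 3/2 0 9/2; 0 -1/2 0 -5/2; 0 9 -9 9; 0 0 0 1]

T1 = [1 0 0 1; 0 1 0 5; 0 0 1 4; 0 0 0 1]
T2·T1 = [1 -1/2 0 -3/2; 0 1 0 5; 0 0 1 4; 0 0 0 1]
T3·…·T1 = [1 -1/2 0 -3/2; 0 1 0 5; 0 -1 1 -1; 0 0 0 1]
T4·…·T1 = [-1 1/2 0 3/2; 0 -1 0 -5; 0 3 -3 3; 0 0 0 1]
T5·…·T1 = [-3 3/2 0 9/2; 0 -1/2 0 -5/2; 0 9 -9 9; 0 0 0 1]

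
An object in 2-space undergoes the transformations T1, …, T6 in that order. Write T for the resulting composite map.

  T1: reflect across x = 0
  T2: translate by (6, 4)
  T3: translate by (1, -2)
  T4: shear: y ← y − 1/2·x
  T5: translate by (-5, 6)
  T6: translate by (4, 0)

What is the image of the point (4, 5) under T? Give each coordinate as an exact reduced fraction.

T1 reflect across x = 0: (4, 5) → (-4, 5)
T2 translate by (6, 4): (-4, 5) → (2, 9)
T3 translate by (1, -2): (2, 9) → (3, 7)
T4 shear: y ← y − 1/2·x: (3, 7) → (3, 11/2)
T5 translate by (-5, 6): (3, 11/2) → (-2, 23/2)
T6 translate by (4, 0): (-2, 23/2) → (2, 23/2)

T(p) = (2, 23/2)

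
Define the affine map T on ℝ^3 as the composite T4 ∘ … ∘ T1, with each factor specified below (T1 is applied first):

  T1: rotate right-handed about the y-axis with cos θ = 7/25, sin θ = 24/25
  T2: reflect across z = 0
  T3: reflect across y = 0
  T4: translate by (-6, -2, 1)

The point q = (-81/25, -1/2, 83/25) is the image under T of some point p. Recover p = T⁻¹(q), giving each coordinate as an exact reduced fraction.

T1 = [7/25 0 24/25 0; 0 1 0 0; -24/25 0 7/25 0; 0 0 0 1]
T2·T1 = [7/25 0 24/25 0; 0 1 0 0; 24/25 0 -7/25 0; 0 0 0 1]
T3·…·T1 = [7/25 0 24/25 0; 0 -1 0 0; 24/25 0 -7/25 0; 0 0 0 1]
T4·…·T1 = [7/25 0 24/25 -6; 0 -1 0 -2; 24/25 0 -7/25 1; 0 0 0 1]
det M = 1; M⁻¹ = [7/25 0 24/25 18/25; 0 -1 0 -2; 24/25 0 -7/25 151/25; 0 0 0 1]
M⁻¹ · (-81/25, -1/2, 83/25)ᵀ = (3, -3/2, 2)ᵀ

p = (3, -3/2, 2)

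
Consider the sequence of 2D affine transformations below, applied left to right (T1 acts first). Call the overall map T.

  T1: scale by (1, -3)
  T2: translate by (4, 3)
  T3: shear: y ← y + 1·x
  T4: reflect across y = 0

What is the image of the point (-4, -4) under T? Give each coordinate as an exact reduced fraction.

T1 scale by (1, -3): (-4, -4) → (-4, 12)
T2 translate by (4, 3): (-4, 12) → (0, 15)
T3 shear: y ← y + 1·x: (0, 15) → (0, 15)
T4 reflect across y = 0: (0, 15) → (0, -15)

T(p) = (0, -15)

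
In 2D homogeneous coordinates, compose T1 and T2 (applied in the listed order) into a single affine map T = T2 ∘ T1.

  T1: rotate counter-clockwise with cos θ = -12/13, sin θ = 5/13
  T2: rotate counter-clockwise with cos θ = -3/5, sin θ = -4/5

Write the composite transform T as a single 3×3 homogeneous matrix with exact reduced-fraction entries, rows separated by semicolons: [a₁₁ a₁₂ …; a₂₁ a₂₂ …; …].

T1 = [-12/13 -5/13 0; 5/13 -12/13 0; 0 0 1]
T2·T1 = [56/65 -33/65 0; 33/65 56/65 0; 0 0 1]

T = [56/65 -33/65 0; 33/65 56/65 0; 0 0 1]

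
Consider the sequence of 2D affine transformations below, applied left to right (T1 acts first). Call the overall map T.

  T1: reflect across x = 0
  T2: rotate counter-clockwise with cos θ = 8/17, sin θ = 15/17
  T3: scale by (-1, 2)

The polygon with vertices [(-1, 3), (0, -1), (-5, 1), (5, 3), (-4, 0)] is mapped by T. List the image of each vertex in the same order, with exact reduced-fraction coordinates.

image vertices: (37/17, 78/17), (-15/17, -16/17), (-25/17, 166/17), (5, -6), (-32/17, 120/17)

T1 reflect across x = 0: (-1, 3) → (1, 3); (0, -1) → (0, -1); (-5, 1) → (5, 1); (5, 3) → (-5, 3); (-4, 0) → (4, 0)
T2 rotate counter-clockwise with cos θ = 8/17, sin θ = 15/17: (1, 3) → (-37/17, 39/17); (0, -1) → (15/17, -8/17); (5, 1) → (25/17, 83/17); (-5, 3) → (-5, -3); (4, 0) → (32/17, 60/17)
T3 scale by (-1, 2): (-37/17, 39/17) → (37/17, 78/17); (15/17, -8/17) → (-15/17, -16/17); (25/17, 83/17) → (-25/17, 166/17); (-5, -3) → (5, -6); (32/17, 60/17) → (-32/17, 120/17)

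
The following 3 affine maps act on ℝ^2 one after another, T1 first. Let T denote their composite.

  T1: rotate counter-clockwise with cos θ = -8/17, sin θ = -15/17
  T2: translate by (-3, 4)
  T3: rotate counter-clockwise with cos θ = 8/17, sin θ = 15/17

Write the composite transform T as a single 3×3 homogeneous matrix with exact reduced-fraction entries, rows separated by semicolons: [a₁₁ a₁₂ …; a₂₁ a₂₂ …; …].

T = [161/289 240/289 -84/17; -240/289 161/289 -13/17; 0 0 1]

T1 = [-8/17 15/17 0; -15/17 -8/17 0; 0 0 1]
T2·T1 = [-8/17 15/17 -3; -15/17 -8/17 4; 0 0 1]
T3·…·T1 = [161/289 240/289 -84/17; -240/289 161/289 -13/17; 0 0 1]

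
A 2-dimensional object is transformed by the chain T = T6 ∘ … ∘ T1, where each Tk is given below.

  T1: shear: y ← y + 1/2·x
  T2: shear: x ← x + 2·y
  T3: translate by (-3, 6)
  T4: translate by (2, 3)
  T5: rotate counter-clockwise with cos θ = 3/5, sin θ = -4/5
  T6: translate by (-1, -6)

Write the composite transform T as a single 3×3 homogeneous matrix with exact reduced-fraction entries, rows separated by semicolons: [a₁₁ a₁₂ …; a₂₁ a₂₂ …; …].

T = [8/5 2 28/5; -13/10 -1 1/5; 0 0 1]

T1 = [1 0 0; 1/2 1 0; 0 0 1]
T2·T1 = [2 2 0; 1/2 1 0; 0 0 1]
T3·…·T1 = [2 2 -3; 1/2 1 6; 0 0 1]
T4·…·T1 = [2 2 -1; 1/2 1 9; 0 0 1]
T5·…·T1 = [8/5 2 33/5; -13/10 -1 31/5; 0 0 1]
T6·…·T1 = [8/5 2 28/5; -13/10 -1 1/5; 0 0 1]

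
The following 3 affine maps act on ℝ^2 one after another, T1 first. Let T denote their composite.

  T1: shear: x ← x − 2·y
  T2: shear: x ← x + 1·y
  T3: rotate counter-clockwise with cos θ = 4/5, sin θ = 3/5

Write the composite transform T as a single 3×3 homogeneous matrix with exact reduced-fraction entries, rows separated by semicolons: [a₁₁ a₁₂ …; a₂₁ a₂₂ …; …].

T = [4/5 -7/5 0; 3/5 1/5 0; 0 0 1]

T1 = [1 -2 0; 0 1 0; 0 0 1]
T2·T1 = [1 -1 0; 0 1 0; 0 0 1]
T3·…·T1 = [4/5 -7/5 0; 3/5 1/5 0; 0 0 1]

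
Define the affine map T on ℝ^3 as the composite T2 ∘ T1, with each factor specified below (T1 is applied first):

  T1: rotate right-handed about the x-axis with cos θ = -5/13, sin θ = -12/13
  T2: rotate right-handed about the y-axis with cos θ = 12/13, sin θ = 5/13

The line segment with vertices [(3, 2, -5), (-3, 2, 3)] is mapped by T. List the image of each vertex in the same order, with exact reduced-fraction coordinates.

image vertices: (473/169, -70/13, -183/169), (-51/13, 2, -21/13)

T1 rotate right-handed about the x-axis with cos θ = -5/13, sin θ = -12/13: (3, 2, -5) → (3, -70/13, 1/13); (-3, 2, 3) → (-3, 2, -3)
T2 rotate right-handed about the y-axis with cos θ = 12/13, sin θ = 5/13: (3, -70/13, 1/13) → (473/169, -70/13, -183/169); (-3, 2, -3) → (-51/13, 2, -21/13)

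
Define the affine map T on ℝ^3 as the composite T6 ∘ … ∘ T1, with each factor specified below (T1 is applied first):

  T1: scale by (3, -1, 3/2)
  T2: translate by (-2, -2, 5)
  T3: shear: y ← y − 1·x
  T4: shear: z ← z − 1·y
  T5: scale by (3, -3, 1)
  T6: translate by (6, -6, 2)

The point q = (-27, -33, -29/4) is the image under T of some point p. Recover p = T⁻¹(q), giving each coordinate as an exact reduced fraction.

T1 = [3 0 0 0; 0 -1 0 0; 0 0 3/2 0; 0 0 0 1]
T2·T1 = [3 0 0 -2; 0 -1 0 -2; 0 0 3/2 5; 0 0 0 1]
T3·…·T1 = [3 0 0 -2; -3 -1 0 0; 0 0 3/2 5; 0 0 0 1]
T4·…·T1 = [3 0 0 -2; -3 -1 0 0; 3 1 3/2 5; 0 0 0 1]
T5·…·T1 = [9 0 0 -6; 9 3 0 0; 3 1 3/2 5; 0 0 0 1]
T6·…·T1 = [9 0 0 0; 9 3 0 -6; 3 1 3/2 7; 0 0 0 1]
det M = 81/2; M⁻¹ = [1/9 0 0 0; -1/3 1/3 0 2; 0 -2/9 2/3 -6; 0 0 0 1]
M⁻¹ · (-27, -33, -29/4)ᵀ = (-3, 0, -7/2)ᵀ

p = (-3, 0, -7/2)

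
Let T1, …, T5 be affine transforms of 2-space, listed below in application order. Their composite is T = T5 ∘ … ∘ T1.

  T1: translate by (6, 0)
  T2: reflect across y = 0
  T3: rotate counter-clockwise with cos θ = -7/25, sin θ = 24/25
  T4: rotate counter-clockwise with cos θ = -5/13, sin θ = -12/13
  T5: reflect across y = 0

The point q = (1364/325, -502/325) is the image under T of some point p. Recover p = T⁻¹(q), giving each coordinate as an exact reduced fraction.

p = (-2, -2)

T1 = [1 0 6; 0 1 0; 0 0 1]
T2·T1 = [1 0 6; 0 -1 0; 0 0 1]
T3·…·T1 = [-7/25 24/25 -42/25; 24/25 7/25 144/25; 0 0 1]
T4·…·T1 = [323/325 -36/325 1938/325; -36/325 -323/325 -216/325; 0 0 1]
T5·…·T1 = [323/325 -36/325 1938/325; 36/325 323/325 216/325; 0 0 1]
det M = 1; M⁻¹ = [323/325 36/325 -6; -36/325 323/325 0; 0 0 1]
M⁻¹ · (1364/325, -502/325)ᵀ = (-2, -2)ᵀ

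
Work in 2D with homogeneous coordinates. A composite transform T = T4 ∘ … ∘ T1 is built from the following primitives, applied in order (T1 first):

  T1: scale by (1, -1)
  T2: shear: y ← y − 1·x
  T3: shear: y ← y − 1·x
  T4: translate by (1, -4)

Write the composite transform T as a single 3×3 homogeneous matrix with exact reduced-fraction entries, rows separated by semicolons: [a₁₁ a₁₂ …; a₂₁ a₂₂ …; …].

T1 = [1 0 0; 0 -1 0; 0 0 1]
T2·T1 = [1 0 0; -1 -1 0; 0 0 1]
T3·…·T1 = [1 0 0; -2 -1 0; 0 0 1]
T4·…·T1 = [1 0 1; -2 -1 -4; 0 0 1]

T = [1 0 1; -2 -1 -4; 0 0 1]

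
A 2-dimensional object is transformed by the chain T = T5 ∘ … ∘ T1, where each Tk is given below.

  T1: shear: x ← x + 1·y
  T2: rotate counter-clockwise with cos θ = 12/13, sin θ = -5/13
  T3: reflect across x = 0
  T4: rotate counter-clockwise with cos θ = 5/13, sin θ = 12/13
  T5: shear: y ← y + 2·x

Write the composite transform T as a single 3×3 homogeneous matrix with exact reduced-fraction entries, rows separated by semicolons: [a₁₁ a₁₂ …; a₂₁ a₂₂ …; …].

T1 = [1 1 0; 0 1 0; 0 0 1]
T2·T1 = [12/13 17/13 0; -5/13 7/13 0; 0 0 1]
T3·…·T1 = [-12/13 -17/13 0; -5/13 7/13 0; 0 0 1]
T4·…·T1 = [0 -1 0; -1 -1 0; 0 0 1]
T5·…·T1 = [0 -1 0; -1 -3 0; 0 0 1]

T = [0 -1 0; -1 -3 0; 0 0 1]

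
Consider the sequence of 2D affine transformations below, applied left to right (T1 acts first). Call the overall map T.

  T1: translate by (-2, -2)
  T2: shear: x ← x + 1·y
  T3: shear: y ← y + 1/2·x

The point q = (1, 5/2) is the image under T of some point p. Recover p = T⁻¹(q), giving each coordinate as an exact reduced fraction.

p = (1, 4)

T1 = [1 0 -2; 0 1 -2; 0 0 1]
T2·T1 = [1 1 -4; 0 1 -2; 0 0 1]
T3·…·T1 = [1 1 -4; 1/2 3/2 -4; 0 0 1]
det M = 1; M⁻¹ = [3/2 -1 2; -1/2 1 2; 0 0 1]
M⁻¹ · (1, 5/2)ᵀ = (1, 4)ᵀ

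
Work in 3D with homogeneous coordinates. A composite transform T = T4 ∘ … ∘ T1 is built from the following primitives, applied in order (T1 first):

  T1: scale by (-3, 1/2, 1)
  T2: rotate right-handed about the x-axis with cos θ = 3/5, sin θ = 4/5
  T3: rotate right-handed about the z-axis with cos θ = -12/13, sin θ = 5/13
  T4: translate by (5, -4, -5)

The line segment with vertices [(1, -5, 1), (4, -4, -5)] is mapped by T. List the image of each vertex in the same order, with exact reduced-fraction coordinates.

T1 scale by (-3, 1/2, 1): (1, -5, 1) → (-3, -5/2, 1); (4, -4, -5) → (-12, -2, -5)
T2 rotate right-handed about the x-axis with cos θ = 3/5, sin θ = 4/5: (-3, -5/2, 1) → (-3, -23/10, -7/5); (-12, -2, -5) → (-12, 14/5, -23/5)
T3 rotate right-handed about the z-axis with cos θ = -12/13, sin θ = 5/13: (-3, -23/10, -7/5) → (95/26, 63/65, -7/5); (-12, 14/5, -23/5) → (10, -36/5, -23/5)
T4 translate by (5, -4, -5): (95/26, 63/65, -7/5) → (225/26, -197/65, -32/5); (10, -36/5, -23/5) → (15, -56/5, -48/5)

image vertices: (225/26, -197/65, -32/5), (15, -56/5, -48/5)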